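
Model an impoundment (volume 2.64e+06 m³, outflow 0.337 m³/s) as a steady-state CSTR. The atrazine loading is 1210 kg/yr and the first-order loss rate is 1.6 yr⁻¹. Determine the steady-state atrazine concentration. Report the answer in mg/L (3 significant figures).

Outflow Q = 0.337 m³/s × 3.156e+07 s/yr = 1.063e+07 m³/yr.
Steady-state CSTR mass balance: W = Q·C + k·V·C, so C = W/(Q + kV).
Q + kV = 1.063e+07 + 1.6·2.64e+06 = 1.486e+07 m³/yr.
C = 1210/1.486e+07 = 8.143e-05 kg/m³ = 0.08143 mg/L.

0.0814 mg/L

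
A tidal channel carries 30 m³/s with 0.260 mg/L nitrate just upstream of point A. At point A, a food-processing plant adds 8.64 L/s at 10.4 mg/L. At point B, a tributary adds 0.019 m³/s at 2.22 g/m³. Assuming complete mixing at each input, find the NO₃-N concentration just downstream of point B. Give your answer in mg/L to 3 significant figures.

0.264 mg/L

8.64 L/s = 0.00864 m³/s.
After input A: C = (30·0.26 + 0.00864·10.4) / 30.01 = 0.2629 mg/L.
After input B: C = (30.01·0.2629 + 0.019·2.22) / 30.03 = 0.2642 mg/L.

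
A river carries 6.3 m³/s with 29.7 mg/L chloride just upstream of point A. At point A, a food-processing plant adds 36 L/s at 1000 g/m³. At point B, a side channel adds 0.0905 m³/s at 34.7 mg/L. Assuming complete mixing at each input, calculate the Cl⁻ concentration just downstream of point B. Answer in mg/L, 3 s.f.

35.2 mg/L

36 L/s = 0.036 m³/s.
After input A: C = (6.3·29.7 + 0.036·1000) / 6.336 = 35.21 mg/L.
After input B: C = (6.336·35.21 + 0.0905·34.7) / 6.426 = 35.21 mg/L.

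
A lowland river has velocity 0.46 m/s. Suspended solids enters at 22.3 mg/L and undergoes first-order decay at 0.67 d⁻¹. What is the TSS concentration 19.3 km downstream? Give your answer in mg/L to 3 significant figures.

16.1 mg/L

Travel time t = 19.3 km / 0.46 m/s = 1.93e+04/0.46 = 4.196e+04 s = 0.4856 d.
First-order decay: C = 22.3·exp(−0.67·0.4856) = 22.3·0.7223 = 16.11 mg/L.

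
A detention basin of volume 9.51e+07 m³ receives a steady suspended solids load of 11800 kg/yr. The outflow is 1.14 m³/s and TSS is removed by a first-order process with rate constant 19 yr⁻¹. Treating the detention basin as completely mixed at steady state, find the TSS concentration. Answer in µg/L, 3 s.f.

6.40 µg/L

Outflow Q = 1.14 m³/s × 3.156e+07 s/yr = 3.598e+07 m³/yr.
Steady-state CSTR mass balance: W = Q·C + k·V·C, so C = W/(Q + kV).
Q + kV = 3.598e+07 + 19·9.51e+07 = 1.843e+09 m³/yr.
C = 11800/1.843e+09 = 6.403e-06 kg/m³ = 0.006403 mg/L = 6.403 µg/L.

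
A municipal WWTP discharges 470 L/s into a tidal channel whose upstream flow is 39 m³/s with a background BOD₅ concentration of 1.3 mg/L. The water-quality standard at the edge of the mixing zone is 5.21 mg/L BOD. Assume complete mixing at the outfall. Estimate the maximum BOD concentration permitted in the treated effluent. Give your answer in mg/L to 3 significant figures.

470 L/s = 0.47 m³/s.
Mass balance: 5.21·39.47 = 0.47·Cₑ + 39·1.3.
Cₑ = (205.6 − 50.7) / 0.47 = 329.7 mg/L.

330 mg/L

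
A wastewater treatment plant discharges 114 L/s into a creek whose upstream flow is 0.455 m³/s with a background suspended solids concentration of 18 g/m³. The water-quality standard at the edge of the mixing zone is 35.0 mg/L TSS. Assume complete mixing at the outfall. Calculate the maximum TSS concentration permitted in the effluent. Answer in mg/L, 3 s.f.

114 L/s = 0.114 m³/s.
Mass balance: 35·0.569 = 0.114·Cₑ + 0.455·18.
Cₑ = (19.92 − 8.19) / 0.114 = 102.9 mg/L.

103 mg/L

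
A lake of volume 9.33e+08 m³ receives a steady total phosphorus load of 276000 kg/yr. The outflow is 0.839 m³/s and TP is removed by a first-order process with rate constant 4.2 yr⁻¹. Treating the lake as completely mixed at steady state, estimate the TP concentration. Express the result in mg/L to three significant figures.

0.0700 mg/L

Outflow Q = 0.839 m³/s × 3.156e+07 s/yr = 2.648e+07 m³/yr.
Steady-state CSTR mass balance: W = Q·C + k·V·C, so C = W/(Q + kV).
Q + kV = 2.648e+07 + 4.2·9.33e+08 = 3.945e+09 m³/yr.
C = 276000/3.945e+09 = 6.996e-05 kg/m³ = 0.06996 mg/L.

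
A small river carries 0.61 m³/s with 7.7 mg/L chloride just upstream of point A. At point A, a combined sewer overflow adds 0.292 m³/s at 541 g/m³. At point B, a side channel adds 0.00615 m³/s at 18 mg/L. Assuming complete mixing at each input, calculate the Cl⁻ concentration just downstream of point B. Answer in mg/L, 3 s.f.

After input A: C = (0.61·7.7 + 0.292·541) / 0.902 = 180.3 mg/L.
After input B: C = (0.902·180.3 + 0.00615·18) / 0.9081 = 179.2 mg/L.

179 mg/L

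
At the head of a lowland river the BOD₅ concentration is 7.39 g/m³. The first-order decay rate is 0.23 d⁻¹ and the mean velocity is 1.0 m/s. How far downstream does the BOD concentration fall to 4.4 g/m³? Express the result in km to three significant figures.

195 km

From C = C₀·e^(−kt), t = ln(C₀/C)/k = ln(7.39/4.4)/0.23 = 0.5185/0.23 = 2.254 d.
Distance = v·t = 1.0 m/s × 1.948e+05 s = 1.948e+05 m = 194.8 km.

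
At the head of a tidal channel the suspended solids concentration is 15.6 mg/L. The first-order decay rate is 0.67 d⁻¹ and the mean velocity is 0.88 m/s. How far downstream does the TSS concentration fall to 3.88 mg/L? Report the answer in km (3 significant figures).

158 km

From C = C₀·e^(−kt), t = ln(C₀/C)/k = ln(15.6/3.88)/0.67 = 1.391/0.67 = 2.077 d.
Distance = v·t = 0.88 m/s × 1.794e+05 s = 1.579e+05 m = 157.9 km.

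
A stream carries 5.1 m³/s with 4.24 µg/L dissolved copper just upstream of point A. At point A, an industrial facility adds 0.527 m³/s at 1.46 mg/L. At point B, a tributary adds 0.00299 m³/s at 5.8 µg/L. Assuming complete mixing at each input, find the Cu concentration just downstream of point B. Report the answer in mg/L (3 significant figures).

4.24 µg/L = 0.00424 mg/L.
After input A: C = (5.1·0.00424 + 0.527·1.46) / 5.627 = 0.1406 mg/L.
5.8 µg/L = 0.0058 mg/L.
After input B: C = (5.627·0.1406 + 0.00299·0.0058) / 5.63 = 0.1405 mg/L.

0.141 mg/L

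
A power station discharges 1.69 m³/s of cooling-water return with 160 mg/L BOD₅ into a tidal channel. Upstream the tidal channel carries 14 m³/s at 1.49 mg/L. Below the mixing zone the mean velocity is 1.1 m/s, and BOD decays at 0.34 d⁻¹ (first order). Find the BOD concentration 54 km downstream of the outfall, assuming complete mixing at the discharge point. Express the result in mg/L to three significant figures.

15.3 mg/L

After complete mixing, C₀ = (1.69·160 + 14·1.49) / 15.69 = 18.56 mg/L.
Travel time t = 5.4e+04 m / 1.1 m/s = 4.909e+04 s = 0.5682 d.
C = 18.56·exp(−0.34·0.5682) = 18.56·0.8243 = 15.3 mg/L.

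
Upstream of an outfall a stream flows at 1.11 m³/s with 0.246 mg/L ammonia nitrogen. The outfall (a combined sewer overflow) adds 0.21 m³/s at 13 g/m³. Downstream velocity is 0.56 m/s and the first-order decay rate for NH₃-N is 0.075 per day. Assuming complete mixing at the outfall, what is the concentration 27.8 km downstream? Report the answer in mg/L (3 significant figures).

After complete mixing, C₀ = (0.21·13 + 1.11·0.246) / 1.32 = 2.275 mg/L.
Travel time t = 2.78e+04 m / 0.56 m/s = 4.964e+04 s = 0.5746 d.
C = 2.275·exp(−0.075·0.5746) = 2.275·0.9578 = 2.179 mg/L.

2.18 mg/L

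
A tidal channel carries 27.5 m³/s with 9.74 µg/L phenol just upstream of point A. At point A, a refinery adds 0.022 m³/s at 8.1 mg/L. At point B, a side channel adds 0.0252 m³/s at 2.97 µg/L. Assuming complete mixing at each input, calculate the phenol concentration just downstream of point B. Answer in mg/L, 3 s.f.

0.0162 mg/L

9.74 µg/L = 0.00974 mg/L.
After input A: C = (27.5·0.00974 + 0.022·8.1) / 27.52 = 0.01621 mg/L.
2.97 µg/L = 0.00297 mg/L.
After input B: C = (27.52·0.01621 + 0.0252·0.00297) / 27.55 = 0.01619 mg/L.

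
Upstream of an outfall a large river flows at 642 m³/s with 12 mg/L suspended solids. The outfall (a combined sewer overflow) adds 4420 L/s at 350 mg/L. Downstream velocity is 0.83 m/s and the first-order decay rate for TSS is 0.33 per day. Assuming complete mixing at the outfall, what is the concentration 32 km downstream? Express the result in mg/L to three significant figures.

12.4 mg/L

4420 L/s = 4.42 m³/s.
After complete mixing, C₀ = (4.42·350 + 642·12) / 646.4 = 14.31 mg/L.
Travel time t = 3.2e+04 m / 0.83 m/s = 3.855e+04 s = 0.4462 d.
C = 14.31·exp(−0.33·0.4462) = 14.31·0.8631 = 12.35 mg/L.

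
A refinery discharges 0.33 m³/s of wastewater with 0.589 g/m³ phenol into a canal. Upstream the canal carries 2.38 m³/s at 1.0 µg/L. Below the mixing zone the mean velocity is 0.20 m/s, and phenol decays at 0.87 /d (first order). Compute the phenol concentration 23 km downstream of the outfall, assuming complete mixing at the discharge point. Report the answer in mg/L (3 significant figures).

1.0 µg/L = 0.001 mg/L.
After complete mixing, C₀ = (0.33·0.589 + 2.38·0.001) / 2.71 = 0.0726 mg/L.
Travel time t = 2.3e+04 m / 0.20 m/s = 1.15e+05 s = 1.331 d.
C = 0.0726·exp(−0.87·1.331) = 0.0726·0.3141 = 0.02281 mg/L.

0.0228 mg/L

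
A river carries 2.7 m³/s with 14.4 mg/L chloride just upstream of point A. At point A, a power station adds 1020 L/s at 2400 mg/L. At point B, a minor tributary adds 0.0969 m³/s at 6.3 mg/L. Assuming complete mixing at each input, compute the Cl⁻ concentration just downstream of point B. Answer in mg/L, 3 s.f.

652 mg/L

1020 L/s = 1.02 m³/s.
After input A: C = (2.7·14.4 + 1.02·2400) / 3.72 = 668.5 mg/L.
After input B: C = (3.72·668.5 + 0.0969·6.3) / 3.817 = 651.7 mg/L.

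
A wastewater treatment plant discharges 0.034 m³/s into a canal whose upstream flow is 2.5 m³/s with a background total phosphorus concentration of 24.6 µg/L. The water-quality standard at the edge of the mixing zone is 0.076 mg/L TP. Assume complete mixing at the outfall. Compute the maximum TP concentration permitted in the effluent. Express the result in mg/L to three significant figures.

24.6 µg/L = 0.0246 mg/L.
Mass balance: 0.076·2.534 = 0.034·Cₑ + 2.5·0.0246.
Cₑ = (0.1926 − 0.0615) / 0.034 = 3.855 mg/L.

3.86 mg/L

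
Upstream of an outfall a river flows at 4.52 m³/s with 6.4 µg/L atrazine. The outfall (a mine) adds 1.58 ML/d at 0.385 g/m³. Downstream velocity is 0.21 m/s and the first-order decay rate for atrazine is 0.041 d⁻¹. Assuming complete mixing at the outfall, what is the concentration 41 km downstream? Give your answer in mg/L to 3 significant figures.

1.58 ML/d = 0.01829 m³/s.
6.4 µg/L = 0.0064 mg/L.
After complete mixing, C₀ = (0.01829·0.385 + 4.52·0.0064) / 4.538 = 0.007926 mg/L.
Travel time t = 4.1e+04 m / 0.21 m/s = 1.952e+05 s = 2.26 d.
C = 0.007926·exp(−0.041·2.26) = 0.007926·0.9115 = 0.007224 mg/L.

0.00722 mg/L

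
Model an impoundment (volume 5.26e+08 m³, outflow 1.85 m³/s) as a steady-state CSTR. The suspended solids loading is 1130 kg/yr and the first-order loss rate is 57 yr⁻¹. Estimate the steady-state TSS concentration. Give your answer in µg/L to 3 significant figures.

Outflow Q = 1.85 m³/s × 3.156e+07 s/yr = 5.838e+07 m³/yr.
Steady-state CSTR mass balance: W = Q·C + k·V·C, so C = W/(Q + kV).
Q + kV = 5.838e+07 + 57·5.26e+08 = 3.004e+10 m³/yr.
C = 1130/3.004e+10 = 3.762e-08 kg/m³ = 3.762e-05 mg/L = 0.03762 µg/L.

0.0376 µg/L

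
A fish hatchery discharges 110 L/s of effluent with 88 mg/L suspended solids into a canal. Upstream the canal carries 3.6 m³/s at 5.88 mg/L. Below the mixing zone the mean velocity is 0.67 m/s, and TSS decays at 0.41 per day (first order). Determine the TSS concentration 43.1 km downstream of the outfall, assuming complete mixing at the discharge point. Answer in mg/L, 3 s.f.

6.13 mg/L

110 L/s = 0.11 m³/s.
After complete mixing, C₀ = (0.11·88 + 3.6·5.88) / 3.71 = 8.315 mg/L.
Travel time t = 4.31e+04 m / 0.67 m/s = 6.433e+04 s = 0.7445 d.
C = 8.315·exp(−0.41·0.7445) = 8.315·0.7369 = 6.127 mg/L.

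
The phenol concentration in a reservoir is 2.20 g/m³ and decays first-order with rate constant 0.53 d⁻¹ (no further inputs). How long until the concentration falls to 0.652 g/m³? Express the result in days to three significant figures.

2.29 d

t = ln(C₀/C)/k = ln(2.20/0.652)/0.53 = 1.216/0.53 = 2.295 d.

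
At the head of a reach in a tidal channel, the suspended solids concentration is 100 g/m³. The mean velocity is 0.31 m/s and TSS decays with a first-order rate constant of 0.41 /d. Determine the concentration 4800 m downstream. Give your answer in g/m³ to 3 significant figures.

Travel time t = 4800 m / 0.31 m/s = 4800/0.31 = 1.548e+04 s = 0.1792 d.
First-order decay: C = 100·exp(−0.41·0.1792) = 100·0.9292 = 92.92 g/m³.

92.9 g/m³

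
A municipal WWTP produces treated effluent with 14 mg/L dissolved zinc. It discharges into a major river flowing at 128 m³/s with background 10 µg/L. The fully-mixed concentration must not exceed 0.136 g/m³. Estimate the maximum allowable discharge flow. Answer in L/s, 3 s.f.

1160 L/s

10 µg/L = 0.01 mg/L.
Mass balance at complete mixing: C_std·(Q_w + Q_r) = Q_w·C_e + Q_r·C_b.
Rearranging, Q_w = Q_r·(C_std − C_b)/(C_e − C_std) = 128·(0.136 − 0.01) / (14 − 0.136) = 1.163 m³/s.
= 1163 L/s.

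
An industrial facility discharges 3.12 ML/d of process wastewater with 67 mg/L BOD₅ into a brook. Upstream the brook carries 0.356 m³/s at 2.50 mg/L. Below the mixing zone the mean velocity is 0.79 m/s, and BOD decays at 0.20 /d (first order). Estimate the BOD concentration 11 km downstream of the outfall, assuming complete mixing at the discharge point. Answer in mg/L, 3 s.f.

3.12 ML/d = 0.03611 m³/s.
After complete mixing, C₀ = (0.03611·67 + 0.356·2.5) / 0.3921 = 8.44 mg/L.
Travel time t = 1.1e+04 m / 0.79 m/s = 1.392e+04 s = 0.1612 d.
C = 8.44·exp(−0.20·0.1612) = 8.44·0.9683 = 8.172 mg/L.

8.17 mg/L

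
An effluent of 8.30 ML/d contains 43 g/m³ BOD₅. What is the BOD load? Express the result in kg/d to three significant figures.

357 kg/d

8.30 ML/d = 0.09606 m³/s.
Mass flux = Q·C = 0.09606 m³/s × 43 g/m³ = 4.131 g/s.
= 4.131 g/s × 86.4 = 356.9 kg/d.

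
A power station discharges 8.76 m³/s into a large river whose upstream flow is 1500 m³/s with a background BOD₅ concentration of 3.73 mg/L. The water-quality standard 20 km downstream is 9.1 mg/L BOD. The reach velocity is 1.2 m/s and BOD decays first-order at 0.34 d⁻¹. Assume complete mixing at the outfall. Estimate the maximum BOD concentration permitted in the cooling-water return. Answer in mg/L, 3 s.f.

1030 mg/L

Travel time to the compliance point: t = 2e+04/1.2 = 1.667e+04 s = 0.1929 d; decay factor exp(−0.34·0.1929) = 0.9365.
So the concentration just after mixing may be at most 9.1/0.9365 = 9.717 mg/L.
Mass balance: 9.717·1509 = 8.76·Cₑ + 1500·3.73.
Cₑ = (1.466e+04 − 5595) / 8.76 = 1035 mg/L.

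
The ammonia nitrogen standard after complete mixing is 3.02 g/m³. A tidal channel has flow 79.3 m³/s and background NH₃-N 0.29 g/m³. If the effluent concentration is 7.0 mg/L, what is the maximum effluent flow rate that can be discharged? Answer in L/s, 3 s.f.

Mass balance at complete mixing: C_std·(Q_w + Q_r) = Q_w·C_e + Q_r·C_b.
Rearranging, Q_w = Q_r·(C_std − C_b)/(C_e − C_std) = 79.3·(3.02 − 0.29) / (7 − 3.02) = 54.39 m³/s.
= 5.439e+04 L/s.

54400 L/s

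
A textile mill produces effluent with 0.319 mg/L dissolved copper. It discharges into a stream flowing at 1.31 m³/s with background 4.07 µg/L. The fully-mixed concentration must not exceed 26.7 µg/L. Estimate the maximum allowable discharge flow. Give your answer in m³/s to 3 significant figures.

0.101 m³/s

4.07 µg/L = 0.00407 mg/L.
26.7 µg/L = 0.0267 mg/L.
Mass balance at complete mixing: C_std·(Q_w + Q_r) = Q_w·C_e + Q_r·C_b.
Rearranging, Q_w = Q_r·(C_std − C_b)/(C_e − C_std) = 1.31·(0.0267 − 0.00407) / (0.319 − 0.0267) = 0.1014 m³/s.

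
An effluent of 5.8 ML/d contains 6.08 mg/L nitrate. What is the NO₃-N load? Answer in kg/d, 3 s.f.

35.3 kg/d

5.8 ML/d = 0.06713 m³/s.
Mass flux = Q·C = 0.06713 m³/s × 6.08 g/m³ = 0.4081 g/s.
= 0.4081 g/s × 86.4 = 35.26 kg/d.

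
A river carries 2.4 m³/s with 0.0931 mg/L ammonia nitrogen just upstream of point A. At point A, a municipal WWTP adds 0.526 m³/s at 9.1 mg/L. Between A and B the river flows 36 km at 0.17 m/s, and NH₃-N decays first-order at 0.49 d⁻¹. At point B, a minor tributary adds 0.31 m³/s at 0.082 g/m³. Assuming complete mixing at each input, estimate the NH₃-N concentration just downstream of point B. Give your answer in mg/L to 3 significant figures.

0.474 mg/L

After input A: C = (2.4·0.0931 + 0.526·9.1) / 2.926 = 1.712 mg/L.
Over the 36 km reach to input B (t = 2.118e+05 s = 2.451 d), decay gives C = 1.712·exp(−0.49·2.451) = 0.5152 mg/L.
After input B: C = (2.926·0.5152 + 0.31·0.082) / 3.236 = 0.4737 mg/L.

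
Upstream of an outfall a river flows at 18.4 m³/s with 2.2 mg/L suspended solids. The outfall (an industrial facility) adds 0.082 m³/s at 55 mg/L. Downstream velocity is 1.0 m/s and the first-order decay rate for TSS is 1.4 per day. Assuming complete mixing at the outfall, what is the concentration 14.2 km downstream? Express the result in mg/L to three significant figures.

1.93 mg/L

After complete mixing, C₀ = (0.082·55 + 18.4·2.2) / 18.48 = 2.434 mg/L.
Travel time t = 1.42e+04 m / 1.0 m/s = 1.42e+04 s = 0.1644 d.
C = 2.434·exp(−1.4·0.1644) = 2.434·0.7945 = 1.934 mg/L.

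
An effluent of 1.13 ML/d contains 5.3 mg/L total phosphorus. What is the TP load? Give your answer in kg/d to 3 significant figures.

1.13 ML/d = 0.01308 m³/s.
Mass flux = Q·C = 0.01308 m³/s × 5.3 g/m³ = 0.06932 g/s.
= 0.06932 g/s × 86.4 = 5.989 kg/d.

5.99 kg/d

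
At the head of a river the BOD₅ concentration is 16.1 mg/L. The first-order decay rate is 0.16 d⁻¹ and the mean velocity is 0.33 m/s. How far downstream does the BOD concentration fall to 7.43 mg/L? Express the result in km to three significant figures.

From C = C₀·e^(−kt), t = ln(C₀/C)/k = ln(16.1/7.43)/0.16 = 0.7733/0.16 = 4.833 d.
Distance = v·t = 0.33 m/s × 4.176e+05 s = 1.378e+05 m = 137.8 km.

138 km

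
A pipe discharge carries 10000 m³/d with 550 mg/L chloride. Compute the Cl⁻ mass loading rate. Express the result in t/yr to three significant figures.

10000 m³/d = 0.1157 m³/s.
Mass flux = Q·C = 0.1157 m³/s × 550 g/m³ = 63.66 g/s.
= 63.66 g/s × 31.56 = 2009 t/yr.

2010 t/yr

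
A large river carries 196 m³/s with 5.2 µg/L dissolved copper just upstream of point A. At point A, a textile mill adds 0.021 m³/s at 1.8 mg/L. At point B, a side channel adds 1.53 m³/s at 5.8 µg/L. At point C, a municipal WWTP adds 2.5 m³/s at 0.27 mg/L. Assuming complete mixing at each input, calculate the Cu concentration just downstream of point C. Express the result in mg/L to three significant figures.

5.2 µg/L = 0.0052 mg/L.
After input A: C = (196·0.0052 + 0.021·1.8) / 196 = 0.005392 mg/L.
5.8 µg/L = 0.0058 mg/L.
After input B: C = (196·0.005392 + 1.53·0.0058) / 197.6 = 0.005395 mg/L.
After input C: C = (197.6·0.005395 + 2.5·0.27) / 200.1 = 0.008702 mg/L.

0.00870 mg/L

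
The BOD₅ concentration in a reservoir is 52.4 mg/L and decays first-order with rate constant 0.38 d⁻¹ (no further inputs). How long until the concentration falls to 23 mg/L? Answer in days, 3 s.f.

t = ln(C₀/C)/k = ln(52.4/23)/0.38 = 0.8234/0.38 = 2.167 d.

2.17 d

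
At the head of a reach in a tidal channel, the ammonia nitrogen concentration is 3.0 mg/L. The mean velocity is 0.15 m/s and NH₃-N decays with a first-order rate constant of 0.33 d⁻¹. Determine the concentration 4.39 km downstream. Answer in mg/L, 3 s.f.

Travel time t = 4.39 km / 0.15 m/s = 4390/0.15 = 2.927e+04 s = 0.3387 d.
First-order decay: C = 3.0·exp(−0.33·0.3387) = 3.0·0.8942 = 2.683 mg/L.

2.68 mg/L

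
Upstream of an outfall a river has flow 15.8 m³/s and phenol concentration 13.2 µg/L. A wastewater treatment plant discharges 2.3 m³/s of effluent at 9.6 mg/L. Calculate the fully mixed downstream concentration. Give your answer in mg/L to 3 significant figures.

13.2 µg/L = 0.0132 mg/L.
Conservation of mass across the mixing zone: C = (2.3·9.6 + 15.8·0.0132) / (2.3 + 15.8) = 22.29/18.1 = 1.231 mg/L.

1.23 mg/L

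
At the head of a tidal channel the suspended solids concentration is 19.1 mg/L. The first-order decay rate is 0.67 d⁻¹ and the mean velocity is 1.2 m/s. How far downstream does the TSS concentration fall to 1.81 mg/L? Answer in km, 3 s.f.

From C = C₀·e^(−kt), t = ln(C₀/C)/k = ln(19.1/1.81)/0.67 = 2.356/0.67 = 3.517 d.
Distance = v·t = 1.2 m/s × 3.039e+05 s = 3.646e+05 m = 364.6 km.

365 km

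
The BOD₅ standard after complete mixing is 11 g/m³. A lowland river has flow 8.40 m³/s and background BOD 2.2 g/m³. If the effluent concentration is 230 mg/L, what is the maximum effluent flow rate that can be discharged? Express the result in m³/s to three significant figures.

Mass balance at complete mixing: C_std·(Q_w + Q_r) = Q_w·C_e + Q_r·C_b.
Rearranging, Q_w = Q_r·(C_std − C_b)/(C_e − C_std) = 8.40·(11 − 2.2) / (230 − 11) = 0.3375 m³/s.

0.338 m³/s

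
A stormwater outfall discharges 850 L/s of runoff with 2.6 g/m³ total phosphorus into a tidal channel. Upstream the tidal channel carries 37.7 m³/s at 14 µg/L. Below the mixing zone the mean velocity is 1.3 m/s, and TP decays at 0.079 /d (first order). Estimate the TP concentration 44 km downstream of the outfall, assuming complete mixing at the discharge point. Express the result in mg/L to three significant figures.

850 L/s = 0.85 m³/s.
14 µg/L = 0.014 mg/L.
After complete mixing, C₀ = (0.85·2.6 + 37.7·0.014) / 38.55 = 0.07102 mg/L.
Travel time t = 4.4e+04 m / 1.3 m/s = 3.385e+04 s = 0.3917 d.
C = 0.07102·exp(−0.079·0.3917) = 0.07102·0.9695 = 0.06886 mg/L.

0.0689 mg/L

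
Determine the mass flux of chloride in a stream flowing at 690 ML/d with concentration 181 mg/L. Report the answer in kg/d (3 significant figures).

125000 kg/d

690 ML/d = 7.986 m³/s.
Mass flux = Q·C = 7.986 m³/s × 181 g/m³ = 1445 g/s.
= 1445 g/s × 86.4 = 1.249e+05 kg/d.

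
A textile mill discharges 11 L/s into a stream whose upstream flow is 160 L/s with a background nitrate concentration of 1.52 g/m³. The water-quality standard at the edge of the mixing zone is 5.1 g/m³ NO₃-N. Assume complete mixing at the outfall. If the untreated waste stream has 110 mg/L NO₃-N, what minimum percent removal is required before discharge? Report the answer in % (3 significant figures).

11 L/s = 0.011 m³/s.
160 L/s = 0.16 m³/s.
Mass balance: 5.1·0.171 = 0.011·Cₑ + 0.16·1.52.
Cₑ = (0.8721 − 0.2432) / 0.011 = 57.17 mg/L.
Required removal = 1 − 57.17/110 = 48.02 %.

48.0 %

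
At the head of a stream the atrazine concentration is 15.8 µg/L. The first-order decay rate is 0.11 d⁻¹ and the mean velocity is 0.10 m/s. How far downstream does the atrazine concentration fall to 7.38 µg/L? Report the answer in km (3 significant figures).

59.8 km

From C = C₀·e^(−kt), t = ln(C₀/C)/k = ln(15.8/7.38)/0.11 = 0.7612/0.11 = 6.92 d.
Distance = v·t = 0.10 m/s × 5.979e+05 s = 5.979e+04 m = 59.79 km.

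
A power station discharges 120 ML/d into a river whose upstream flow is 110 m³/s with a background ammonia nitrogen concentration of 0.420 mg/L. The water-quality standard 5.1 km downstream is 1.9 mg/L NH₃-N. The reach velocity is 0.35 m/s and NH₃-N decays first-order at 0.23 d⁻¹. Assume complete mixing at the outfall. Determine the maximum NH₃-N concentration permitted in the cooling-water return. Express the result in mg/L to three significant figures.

125 mg/L

120 ML/d = 1.389 m³/s.
Travel time to the compliance point: t = 5100/0.35 = 1.457e+04 s = 0.1687 d; decay factor exp(−0.23·0.1687) = 0.962.
So the concentration just after mixing may be at most 1.9/0.962 = 1.975 mg/L.
Mass balance: 1.975·111.4 = 1.389·Cₑ + 110·0.42.
Cₑ = (220 − 46.2) / 1.389 = 125.1 mg/L.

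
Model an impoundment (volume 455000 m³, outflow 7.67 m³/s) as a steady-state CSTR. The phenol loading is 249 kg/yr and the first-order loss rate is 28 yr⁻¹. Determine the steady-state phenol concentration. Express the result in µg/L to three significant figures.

0.977 µg/L

Outflow Q = 7.67 m³/s × 3.156e+07 s/yr = 2.42e+08 m³/yr.
Steady-state CSTR mass balance: W = Q·C + k·V·C, so C = W/(Q + kV).
Q + kV = 2.42e+08 + 28·455000 = 2.548e+08 m³/yr.
C = 249/2.548e+08 = 9.773e-07 kg/m³ = 0.0009773 mg/L = 0.9773 µg/L.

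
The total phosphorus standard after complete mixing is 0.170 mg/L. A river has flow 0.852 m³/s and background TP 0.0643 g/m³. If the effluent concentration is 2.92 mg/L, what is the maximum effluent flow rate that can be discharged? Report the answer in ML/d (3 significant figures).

Mass balance at complete mixing: C_std·(Q_w + Q_r) = Q_w·C_e + Q_r·C_b.
Rearranging, Q_w = Q_r·(C_std − C_b)/(C_e − C_std) = 0.852·(0.17 − 0.0643) / (2.92 − 0.17) = 0.03275 m³/s.
= 2.829 ML/d.

2.83 ML/d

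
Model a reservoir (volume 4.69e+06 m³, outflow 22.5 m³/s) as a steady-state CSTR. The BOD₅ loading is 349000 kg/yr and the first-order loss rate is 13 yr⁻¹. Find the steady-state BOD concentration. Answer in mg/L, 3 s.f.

Outflow Q = 22.5 m³/s × 3.156e+07 s/yr = 7.1e+08 m³/yr.
Steady-state CSTR mass balance: W = Q·C + k·V·C, so C = W/(Q + kV).
Q + kV = 7.1e+08 + 13·4.69e+06 = 7.71e+08 m³/yr.
C = 349000/7.71e+08 = 0.0004526 kg/m³ = 0.4526 mg/L.

0.453 mg/L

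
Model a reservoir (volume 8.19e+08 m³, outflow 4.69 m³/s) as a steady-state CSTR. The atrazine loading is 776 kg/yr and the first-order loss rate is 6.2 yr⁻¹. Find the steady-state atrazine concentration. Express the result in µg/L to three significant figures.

Outflow Q = 4.69 m³/s × 3.156e+07 s/yr = 1.48e+08 m³/yr.
Steady-state CSTR mass balance: W = Q·C + k·V·C, so C = W/(Q + kV).
Q + kV = 1.48e+08 + 6.2·8.19e+08 = 5.226e+09 m³/yr.
C = 776/5.226e+09 = 1.485e-07 kg/m³ = 0.0001485 mg/L = 0.1485 µg/L.

0.148 µg/L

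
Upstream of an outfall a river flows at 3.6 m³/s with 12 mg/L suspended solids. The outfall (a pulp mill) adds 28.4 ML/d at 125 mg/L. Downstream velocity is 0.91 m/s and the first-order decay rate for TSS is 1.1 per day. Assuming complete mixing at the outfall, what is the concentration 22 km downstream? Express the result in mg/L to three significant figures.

28.4 ML/d = 0.3287 m³/s.
After complete mixing, C₀ = (0.3287·125 + 3.6·12) / 3.929 = 21.45 mg/L.
Travel time t = 2.2e+04 m / 0.91 m/s = 2.418e+04 s = 0.2798 d.
C = 21.45·exp(−1.1·0.2798) = 21.45·0.7351 = 15.77 mg/L.

15.8 mg/L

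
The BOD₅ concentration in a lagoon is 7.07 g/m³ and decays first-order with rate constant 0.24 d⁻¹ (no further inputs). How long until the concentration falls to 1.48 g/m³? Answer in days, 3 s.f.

t = ln(C₀/C)/k = ln(7.07/1.48)/0.24 = 1.564/0.24 = 6.516 d.

6.52 d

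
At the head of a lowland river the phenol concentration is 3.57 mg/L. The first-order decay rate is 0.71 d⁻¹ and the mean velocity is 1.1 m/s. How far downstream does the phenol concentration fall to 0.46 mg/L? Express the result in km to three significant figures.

From C = C₀·e^(−kt), t = ln(C₀/C)/k = ln(3.57/0.46)/0.71 = 2.049/0.71 = 2.886 d.
Distance = v·t = 1.1 m/s × 2.494e+05 s = 2.743e+05 m = 274.3 km.

274 km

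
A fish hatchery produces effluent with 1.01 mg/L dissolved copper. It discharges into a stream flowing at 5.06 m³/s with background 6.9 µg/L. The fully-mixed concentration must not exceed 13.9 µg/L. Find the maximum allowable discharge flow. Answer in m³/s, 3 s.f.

6.9 µg/L = 0.0069 mg/L.
13.9 µg/L = 0.0139 mg/L.
Mass balance at complete mixing: C_std·(Q_w + Q_r) = Q_w·C_e + Q_r·C_b.
Rearranging, Q_w = Q_r·(C_std − C_b)/(C_e − C_std) = 5.06·(0.0139 − 0.0069) / (1.01 − 0.0139) = 0.03556 m³/s.

0.0356 m³/s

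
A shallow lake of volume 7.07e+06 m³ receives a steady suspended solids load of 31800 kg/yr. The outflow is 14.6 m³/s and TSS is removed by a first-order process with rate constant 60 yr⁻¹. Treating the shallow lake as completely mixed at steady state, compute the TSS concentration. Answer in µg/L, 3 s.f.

Outflow Q = 14.6 m³/s × 3.156e+07 s/yr = 4.607e+08 m³/yr.
Steady-state CSTR mass balance: W = Q·C + k·V·C, so C = W/(Q + kV).
Q + kV = 4.607e+08 + 60·7.07e+06 = 8.849e+08 m³/yr.
C = 31800/8.849e+08 = 3.593e-05 kg/m³ = 0.03593 mg/L = 35.93 µg/L.

35.9 µg/L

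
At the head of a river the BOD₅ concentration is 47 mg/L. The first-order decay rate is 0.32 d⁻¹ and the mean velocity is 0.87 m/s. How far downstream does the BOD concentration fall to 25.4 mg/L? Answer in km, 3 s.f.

From C = C₀·e^(−kt), t = ln(C₀/C)/k = ln(47/25.4)/0.32 = 0.6154/0.32 = 1.923 d.
Distance = v·t = 0.87 m/s × 1.662e+05 s = 1.446e+05 m = 144.6 km.

145 km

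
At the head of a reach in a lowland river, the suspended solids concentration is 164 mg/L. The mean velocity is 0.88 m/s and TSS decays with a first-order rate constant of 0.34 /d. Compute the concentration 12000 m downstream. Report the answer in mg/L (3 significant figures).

Travel time t = 12000 m / 0.88 m/s = 1.2e+04/0.88 = 1.364e+04 s = 0.1578 d.
First-order decay: C = 164·exp(−0.34·0.1578) = 164·0.9478 = 155.4 mg/L.

155 mg/L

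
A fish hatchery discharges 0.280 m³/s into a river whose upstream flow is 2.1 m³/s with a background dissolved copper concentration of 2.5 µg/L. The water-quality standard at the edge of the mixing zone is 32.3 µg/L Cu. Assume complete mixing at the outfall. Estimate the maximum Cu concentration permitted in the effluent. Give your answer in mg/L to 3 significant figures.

0.256 mg/L

2.5 µg/L = 0.0025 mg/L.
32.3 µg/L = 0.0323 mg/L.
Mass balance: 0.0323·2.38 = 0.28·Cₑ + 2.1·0.0025.
Cₑ = (0.07687 − 0.00525) / 0.28 = 0.2558 mg/L.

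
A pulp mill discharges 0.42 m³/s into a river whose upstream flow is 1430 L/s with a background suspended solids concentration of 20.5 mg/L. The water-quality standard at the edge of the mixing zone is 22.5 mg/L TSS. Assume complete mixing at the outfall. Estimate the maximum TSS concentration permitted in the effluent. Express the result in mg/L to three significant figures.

29.3 mg/L

1430 L/s = 1.43 m³/s.
Mass balance: 22.5·1.85 = 0.42·Cₑ + 1.43·20.5.
Cₑ = (41.62 − 29.31) / 0.42 = 29.31 mg/L.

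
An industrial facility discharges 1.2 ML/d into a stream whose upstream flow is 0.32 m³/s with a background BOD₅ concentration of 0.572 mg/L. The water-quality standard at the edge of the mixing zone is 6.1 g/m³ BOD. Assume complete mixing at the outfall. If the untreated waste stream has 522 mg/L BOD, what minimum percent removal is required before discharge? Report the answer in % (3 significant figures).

74.4 %

1.2 ML/d = 0.01389 m³/s.
Mass balance: 6.1·0.3339 = 0.01389·Cₑ + 0.32·0.572.
Cₑ = (2.037 − 0.183) / 0.01389 = 133.5 mg/L.
Required removal = 1 − 133.5/522 = 74.43 %.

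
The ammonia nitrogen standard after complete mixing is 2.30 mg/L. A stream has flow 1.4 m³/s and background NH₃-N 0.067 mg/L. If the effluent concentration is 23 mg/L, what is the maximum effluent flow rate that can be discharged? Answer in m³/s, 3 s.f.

Mass balance at complete mixing: C_std·(Q_w + Q_r) = Q_w·C_e + Q_r·C_b.
Rearranging, Q_w = Q_r·(C_std − C_b)/(C_e − C_std) = 1.4·(2.3 − 0.067) / (23 − 2.3) = 0.151 m³/s.

0.151 m³/s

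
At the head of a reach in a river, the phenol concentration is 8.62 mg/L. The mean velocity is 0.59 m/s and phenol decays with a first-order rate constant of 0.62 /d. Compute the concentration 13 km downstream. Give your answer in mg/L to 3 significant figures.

7.36 mg/L

Travel time t = 13 km / 0.59 m/s = 1.3e+04/0.59 = 2.203e+04 s = 0.255 d.
First-order decay: C = 8.62·exp(−0.62·0.255) = 8.62·0.8538 = 7.359 mg/L.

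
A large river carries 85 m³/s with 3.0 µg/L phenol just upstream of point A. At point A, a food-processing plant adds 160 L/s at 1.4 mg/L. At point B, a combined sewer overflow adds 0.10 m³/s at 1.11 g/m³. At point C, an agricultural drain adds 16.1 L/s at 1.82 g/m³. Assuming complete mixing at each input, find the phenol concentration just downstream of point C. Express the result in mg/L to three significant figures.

0.00726 mg/L

3.0 µg/L = 0.003 mg/L.
160 L/s = 0.16 m³/s.
After input A: C = (85·0.003 + 0.16·1.4) / 85.16 = 0.005625 mg/L.
After input B: C = (85.16·0.005625 + 0.1·1.11) / 85.26 = 0.00692 mg/L.
16.1 L/s = 0.0161 m³/s.
After input C: C = (85.26·0.00692 + 0.0161·1.82) / 85.28 = 0.007262 mg/L.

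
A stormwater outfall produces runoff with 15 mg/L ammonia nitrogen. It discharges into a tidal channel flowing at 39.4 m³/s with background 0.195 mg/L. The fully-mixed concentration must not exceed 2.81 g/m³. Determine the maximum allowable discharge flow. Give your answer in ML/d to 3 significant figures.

730 ML/d

Mass balance at complete mixing: C_std·(Q_w + Q_r) = Q_w·C_e + Q_r·C_b.
Rearranging, Q_w = Q_r·(C_std − C_b)/(C_e − C_std) = 39.4·(2.81 − 0.195) / (15 − 2.81) = 8.452 m³/s.
= 730.3 ML/d.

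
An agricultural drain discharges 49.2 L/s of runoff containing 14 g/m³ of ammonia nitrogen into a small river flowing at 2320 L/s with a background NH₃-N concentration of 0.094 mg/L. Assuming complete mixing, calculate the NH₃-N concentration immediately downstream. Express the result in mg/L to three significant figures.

49.2 L/s = 0.0492 m³/s.
2320 L/s = 2.32 m³/s.
Flow-weighted mixing gives C = (0.0492·14 + 2.32·0.094) / (0.0492 + 2.32) = 0.9069/2.369 = 0.3828 mg/L.

0.383 mg/L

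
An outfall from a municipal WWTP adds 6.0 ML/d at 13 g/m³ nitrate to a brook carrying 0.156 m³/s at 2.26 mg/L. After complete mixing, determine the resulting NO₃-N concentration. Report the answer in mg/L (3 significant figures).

6.0 ML/d = 0.06944 m³/s.
Conservation of mass across the mixing zone: C = (0.06944·13 + 0.156·2.26) / (0.06944 + 0.156) = 1.255/0.2254 = 5.568 mg/L.

5.57 mg/L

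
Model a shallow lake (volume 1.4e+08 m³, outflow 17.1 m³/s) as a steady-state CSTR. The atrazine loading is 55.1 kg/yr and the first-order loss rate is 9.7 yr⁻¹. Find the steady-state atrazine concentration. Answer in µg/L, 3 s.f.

0.0290 µg/L

Outflow Q = 17.1 m³/s × 3.156e+07 s/yr = 5.396e+08 m³/yr.
Steady-state CSTR mass balance: W = Q·C + k·V·C, so C = W/(Q + kV).
Q + kV = 5.396e+08 + 9.7·1.4e+08 = 1.898e+09 m³/yr.
C = 55.1/1.898e+09 = 2.904e-08 kg/m³ = 2.904e-05 mg/L = 0.02904 µg/L.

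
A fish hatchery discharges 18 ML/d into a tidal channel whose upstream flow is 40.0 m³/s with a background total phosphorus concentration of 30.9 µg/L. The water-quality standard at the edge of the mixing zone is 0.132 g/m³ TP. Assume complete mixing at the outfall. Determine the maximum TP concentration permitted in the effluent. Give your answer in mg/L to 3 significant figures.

19.5 mg/L

18 ML/d = 0.2083 m³/s.
30.9 µg/L = 0.0309 mg/L.
Mass balance: 0.132·40.21 = 0.2083·Cₑ + 40·0.0309.
Cₑ = (5.308 − 1.236) / 0.2083 = 19.54 mg/L.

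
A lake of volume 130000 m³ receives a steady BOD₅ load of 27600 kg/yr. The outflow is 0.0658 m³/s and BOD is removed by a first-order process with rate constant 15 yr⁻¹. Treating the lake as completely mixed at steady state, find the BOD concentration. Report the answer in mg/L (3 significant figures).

6.85 mg/L

Outflow Q = 0.0658 m³/s × 3.156e+07 s/yr = 2.076e+06 m³/yr.
Steady-state CSTR mass balance: W = Q·C + k·V·C, so C = W/(Q + kV).
Q + kV = 2.076e+06 + 15·130000 = 4.026e+06 m³/yr.
C = 27600/4.026e+06 = 0.006855 kg/m³ = 6.855 mg/L.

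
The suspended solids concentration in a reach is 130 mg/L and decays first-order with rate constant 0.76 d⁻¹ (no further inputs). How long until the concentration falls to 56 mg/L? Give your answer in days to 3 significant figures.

t = ln(C₀/C)/k = ln(130/56)/0.76 = 0.8422/0.76 = 1.108 d.

1.11 d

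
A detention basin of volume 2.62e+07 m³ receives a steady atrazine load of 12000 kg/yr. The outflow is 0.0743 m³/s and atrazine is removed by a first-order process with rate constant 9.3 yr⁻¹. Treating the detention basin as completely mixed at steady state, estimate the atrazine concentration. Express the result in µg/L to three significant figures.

48.8 µg/L

Outflow Q = 0.0743 m³/s × 3.156e+07 s/yr = 2.345e+06 m³/yr.
Steady-state CSTR mass balance: W = Q·C + k·V·C, so C = W/(Q + kV).
Q + kV = 2.345e+06 + 9.3·2.62e+07 = 2.46e+08 m³/yr.
C = 12000/2.46e+08 = 4.878e-05 kg/m³ = 0.04878 mg/L = 48.78 µg/L.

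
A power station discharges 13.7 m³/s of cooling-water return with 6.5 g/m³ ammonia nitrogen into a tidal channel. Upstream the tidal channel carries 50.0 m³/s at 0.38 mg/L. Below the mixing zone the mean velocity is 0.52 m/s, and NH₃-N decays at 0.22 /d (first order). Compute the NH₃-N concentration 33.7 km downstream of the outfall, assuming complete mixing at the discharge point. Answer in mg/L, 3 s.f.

After complete mixing, C₀ = (13.7·6.5 + 50·0.38) / 63.7 = 1.696 mg/L.
Travel time t = 3.37e+04 m / 0.52 m/s = 6.481e+04 s = 0.7501 d.
C = 1.696·exp(−0.22·0.7501) = 1.696·0.8479 = 1.438 mg/L.

1.44 mg/L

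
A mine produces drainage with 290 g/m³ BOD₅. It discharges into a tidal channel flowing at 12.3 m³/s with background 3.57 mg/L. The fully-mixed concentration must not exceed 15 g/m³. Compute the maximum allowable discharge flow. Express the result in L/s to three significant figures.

Mass balance at complete mixing: C_std·(Q_w + Q_r) = Q_w·C_e + Q_r·C_b.
Rearranging, Q_w = Q_r·(C_std − C_b)/(C_e − C_std) = 12.3·(15 − 3.57) / (290 − 15) = 0.5112 m³/s.
= 511.2 L/s.

511 L/s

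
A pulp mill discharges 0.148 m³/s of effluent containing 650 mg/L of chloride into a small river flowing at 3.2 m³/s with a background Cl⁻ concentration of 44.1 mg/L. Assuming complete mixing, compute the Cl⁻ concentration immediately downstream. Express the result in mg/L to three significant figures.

By mass balance at complete mixing, C = (0.148·650 + 3.2·44.1) / (0.148 + 3.2) = 237.3/3.348 = 70.88 mg/L.

70.9 mg/L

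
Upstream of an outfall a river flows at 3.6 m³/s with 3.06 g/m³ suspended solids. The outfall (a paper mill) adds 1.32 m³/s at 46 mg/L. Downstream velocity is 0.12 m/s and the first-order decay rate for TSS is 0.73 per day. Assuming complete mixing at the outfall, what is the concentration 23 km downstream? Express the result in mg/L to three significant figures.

After complete mixing, C₀ = (1.32·46 + 3.6·3.06) / 4.92 = 14.58 mg/L.
Travel time t = 2.3e+04 m / 0.12 m/s = 1.917e+05 s = 2.218 d.
C = 14.58·exp(−0.73·2.218) = 14.58·0.198 = 2.887 mg/L.

2.89 mg/L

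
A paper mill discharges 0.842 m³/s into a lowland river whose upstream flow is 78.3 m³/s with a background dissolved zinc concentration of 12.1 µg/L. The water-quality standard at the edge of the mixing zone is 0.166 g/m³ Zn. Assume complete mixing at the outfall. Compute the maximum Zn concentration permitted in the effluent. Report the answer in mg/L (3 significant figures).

12.1 µg/L = 0.0121 mg/L.
Mass balance: 0.166·79.14 = 0.842·Cₑ + 78.3·0.0121.
Cₑ = (13.14 − 0.9474) / 0.842 = 14.48 mg/L.

14.5 mg/L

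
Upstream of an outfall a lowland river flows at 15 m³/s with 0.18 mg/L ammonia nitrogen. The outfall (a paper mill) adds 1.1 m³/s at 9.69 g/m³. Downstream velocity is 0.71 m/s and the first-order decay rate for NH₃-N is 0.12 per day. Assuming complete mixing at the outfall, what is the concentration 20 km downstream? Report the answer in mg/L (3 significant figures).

0.798 mg/L

After complete mixing, C₀ = (1.1·9.69 + 15·0.18) / 16.1 = 0.8298 mg/L.
Travel time t = 2e+04 m / 0.71 m/s = 2.817e+04 s = 0.326 d.
C = 0.8298·exp(−0.12·0.326) = 0.8298·0.9616 = 0.7979 mg/L.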